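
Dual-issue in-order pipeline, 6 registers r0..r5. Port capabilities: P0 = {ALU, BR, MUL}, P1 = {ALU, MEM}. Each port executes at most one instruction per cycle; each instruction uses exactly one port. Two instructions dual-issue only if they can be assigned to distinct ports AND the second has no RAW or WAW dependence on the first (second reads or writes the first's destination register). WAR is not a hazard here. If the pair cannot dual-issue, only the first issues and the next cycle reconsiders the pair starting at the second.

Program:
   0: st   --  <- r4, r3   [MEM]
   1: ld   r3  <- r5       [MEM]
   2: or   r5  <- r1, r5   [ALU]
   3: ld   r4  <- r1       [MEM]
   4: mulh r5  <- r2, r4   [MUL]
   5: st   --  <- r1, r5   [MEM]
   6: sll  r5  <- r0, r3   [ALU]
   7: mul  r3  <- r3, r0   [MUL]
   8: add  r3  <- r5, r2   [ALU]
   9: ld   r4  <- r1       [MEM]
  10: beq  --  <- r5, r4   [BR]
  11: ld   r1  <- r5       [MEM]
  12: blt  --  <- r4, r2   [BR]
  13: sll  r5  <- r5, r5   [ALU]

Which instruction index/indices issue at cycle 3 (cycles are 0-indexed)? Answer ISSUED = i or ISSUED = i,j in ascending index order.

0. st.MEM @i0  | no-port MEM/MEM
1. ld.MEM;or.ALU @i1&i2  | pair
2. ld.MEM @i3  | RAW r4
3. mulh.MUL @i4  | RAW r5
4. st.MEM;sll.ALU @i5&i6  | pair
5. mul.MUL @i7  | WAW r3
6. add.ALU;ld.MEM @i8&i9  | pair
7. beq.BR;ld.MEM @i10&i11  | pair
8. blt.BR;sll.ALU @i12&i13  | pair

ISSUED = 4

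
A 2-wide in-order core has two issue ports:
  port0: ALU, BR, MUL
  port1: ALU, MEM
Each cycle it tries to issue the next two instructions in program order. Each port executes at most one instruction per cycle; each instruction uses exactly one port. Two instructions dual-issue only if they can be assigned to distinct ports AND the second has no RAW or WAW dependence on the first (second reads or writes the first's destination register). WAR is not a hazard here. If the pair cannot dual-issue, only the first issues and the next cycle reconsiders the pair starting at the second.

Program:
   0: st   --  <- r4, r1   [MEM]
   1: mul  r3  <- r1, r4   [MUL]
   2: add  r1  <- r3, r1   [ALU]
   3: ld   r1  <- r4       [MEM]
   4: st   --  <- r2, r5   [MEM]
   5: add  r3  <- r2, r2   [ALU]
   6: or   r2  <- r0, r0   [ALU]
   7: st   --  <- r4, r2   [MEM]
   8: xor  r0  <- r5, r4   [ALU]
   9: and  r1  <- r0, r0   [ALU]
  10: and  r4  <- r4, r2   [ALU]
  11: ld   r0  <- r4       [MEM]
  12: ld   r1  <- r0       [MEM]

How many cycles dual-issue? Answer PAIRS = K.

PAIRS = 4

0. st mul @i0,i1  | dual
1. add @i2  | WAW r1
2. ld @i3  | no-port MEM/MEM
3. st add @i4,i5  | dual
4. or @i6  | RAW r2
5. st xor @i7,i8  | dual
6. and and @i9,i10  | dual
7. ld @i11  | no-port MEM/MEM
8. ld @i12  | tail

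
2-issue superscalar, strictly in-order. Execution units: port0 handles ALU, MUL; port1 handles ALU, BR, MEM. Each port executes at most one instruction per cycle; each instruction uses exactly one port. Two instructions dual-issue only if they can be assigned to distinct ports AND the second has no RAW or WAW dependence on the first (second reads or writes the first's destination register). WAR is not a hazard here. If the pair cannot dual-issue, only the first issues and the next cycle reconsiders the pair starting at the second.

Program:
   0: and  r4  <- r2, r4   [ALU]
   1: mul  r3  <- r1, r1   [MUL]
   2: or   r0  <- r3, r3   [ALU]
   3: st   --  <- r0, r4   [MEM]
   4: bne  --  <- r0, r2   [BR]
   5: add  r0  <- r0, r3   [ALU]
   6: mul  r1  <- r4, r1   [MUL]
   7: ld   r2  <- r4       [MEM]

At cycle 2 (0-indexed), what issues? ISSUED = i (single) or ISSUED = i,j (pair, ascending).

  cy0 -> i0+i1 (and/mul) dual
  cy1 -> i2 (or) RAW r0
  cy2 -> i3 (st) no-port MEM/BR
  cy3 -> i4+i5 (bne/add) dual
  cy4 -> i6+i7 (mul/ld) dual

ISSUED = 3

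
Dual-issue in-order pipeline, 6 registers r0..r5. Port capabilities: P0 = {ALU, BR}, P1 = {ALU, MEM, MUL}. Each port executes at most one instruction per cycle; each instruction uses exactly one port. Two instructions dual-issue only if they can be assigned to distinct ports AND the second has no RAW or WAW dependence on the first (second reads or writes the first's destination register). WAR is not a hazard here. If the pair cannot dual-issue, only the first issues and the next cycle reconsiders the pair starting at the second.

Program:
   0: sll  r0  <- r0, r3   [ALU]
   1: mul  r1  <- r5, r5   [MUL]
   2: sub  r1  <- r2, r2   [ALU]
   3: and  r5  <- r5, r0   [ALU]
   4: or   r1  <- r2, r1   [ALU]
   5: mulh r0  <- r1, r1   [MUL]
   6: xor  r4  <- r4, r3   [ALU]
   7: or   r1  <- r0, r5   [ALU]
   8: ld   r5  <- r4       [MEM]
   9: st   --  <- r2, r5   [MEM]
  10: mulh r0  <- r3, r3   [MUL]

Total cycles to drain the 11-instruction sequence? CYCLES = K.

CYCLES = 7

[0] i0+i1  sll;mul  -- 2-wide
[1] i2+i3  sub;and  -- 2-wide
[2] i4  or  -- RAW r1
[3] i5+i6  mulh;xor  -- 2-wide
[4] i7+i8  or;ld  -- 2-wide
[5] i9  st  -- no-port MEM/MUL
[6] i10  mulh  -- tail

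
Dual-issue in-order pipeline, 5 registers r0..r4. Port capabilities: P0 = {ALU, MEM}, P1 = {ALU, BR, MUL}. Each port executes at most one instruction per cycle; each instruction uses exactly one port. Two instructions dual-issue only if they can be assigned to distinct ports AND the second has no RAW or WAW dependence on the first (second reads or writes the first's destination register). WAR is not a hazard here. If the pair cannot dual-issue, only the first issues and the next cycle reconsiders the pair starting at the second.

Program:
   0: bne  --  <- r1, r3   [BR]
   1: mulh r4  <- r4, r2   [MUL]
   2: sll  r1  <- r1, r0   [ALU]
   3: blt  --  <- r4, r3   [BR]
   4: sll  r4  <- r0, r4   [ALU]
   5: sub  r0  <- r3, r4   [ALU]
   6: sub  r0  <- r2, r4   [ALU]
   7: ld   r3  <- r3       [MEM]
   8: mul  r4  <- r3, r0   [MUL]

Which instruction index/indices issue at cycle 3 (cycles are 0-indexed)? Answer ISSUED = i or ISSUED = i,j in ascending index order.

ISSUED = 5

#0 head=0: bne i0 no-port BR/MUL
#1 head=1: mulh;sll i1/i2 pair
#2 head=3: blt;sll i3/i4 pair
#3 head=5: sub i5 WAW r0
#4 head=6: sub;ld i6/i7 pair
#5 head=8: mul i8 tail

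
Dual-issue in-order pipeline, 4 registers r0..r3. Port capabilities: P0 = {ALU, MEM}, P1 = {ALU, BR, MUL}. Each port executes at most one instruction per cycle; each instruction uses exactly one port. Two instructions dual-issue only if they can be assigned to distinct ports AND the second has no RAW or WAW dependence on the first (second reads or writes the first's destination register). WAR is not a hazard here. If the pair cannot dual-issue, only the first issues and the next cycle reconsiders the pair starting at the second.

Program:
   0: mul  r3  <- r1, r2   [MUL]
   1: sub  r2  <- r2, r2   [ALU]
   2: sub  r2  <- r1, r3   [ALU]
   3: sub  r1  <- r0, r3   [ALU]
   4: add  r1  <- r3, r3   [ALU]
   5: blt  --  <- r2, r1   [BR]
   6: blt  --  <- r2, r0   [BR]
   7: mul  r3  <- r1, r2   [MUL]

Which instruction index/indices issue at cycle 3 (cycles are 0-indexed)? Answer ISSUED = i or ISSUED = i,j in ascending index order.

ISSUED = 5

0. mul.MUL sub.ALU @i0/i1  | 2-wide
1. sub.ALU sub.ALU @i2/i3  | 2-wide
2. add.ALU @i4  | RAW r1
3. blt.BR @i5  | no-port BR/BR
4. blt.BR @i6  | no-port BR/MUL
5. mul.MUL @i7  | tail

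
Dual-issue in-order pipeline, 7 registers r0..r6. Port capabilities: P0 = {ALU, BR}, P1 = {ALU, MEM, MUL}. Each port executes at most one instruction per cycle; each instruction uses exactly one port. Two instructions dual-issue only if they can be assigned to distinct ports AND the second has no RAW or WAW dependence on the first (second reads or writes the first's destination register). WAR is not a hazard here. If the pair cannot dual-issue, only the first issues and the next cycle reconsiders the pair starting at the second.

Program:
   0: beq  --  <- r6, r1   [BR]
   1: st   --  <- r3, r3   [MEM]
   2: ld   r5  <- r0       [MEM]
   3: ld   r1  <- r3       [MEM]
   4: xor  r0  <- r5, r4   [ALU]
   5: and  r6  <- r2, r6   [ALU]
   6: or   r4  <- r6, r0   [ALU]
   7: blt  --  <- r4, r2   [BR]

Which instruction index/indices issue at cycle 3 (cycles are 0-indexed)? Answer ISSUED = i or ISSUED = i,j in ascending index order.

ISSUED = 5

t=0 i0&i1:beq.BR st.MEM ; 2-wide
t=1 i2:ld.MEM ; no-port MEM/MEM
t=2 i3&i4:ld.MEM xor.ALU ; 2-wide
t=3 i5:and.ALU ; RAW r6
t=4 i6:or.ALU ; RAW r4
t=5 i7:blt.BR ; tail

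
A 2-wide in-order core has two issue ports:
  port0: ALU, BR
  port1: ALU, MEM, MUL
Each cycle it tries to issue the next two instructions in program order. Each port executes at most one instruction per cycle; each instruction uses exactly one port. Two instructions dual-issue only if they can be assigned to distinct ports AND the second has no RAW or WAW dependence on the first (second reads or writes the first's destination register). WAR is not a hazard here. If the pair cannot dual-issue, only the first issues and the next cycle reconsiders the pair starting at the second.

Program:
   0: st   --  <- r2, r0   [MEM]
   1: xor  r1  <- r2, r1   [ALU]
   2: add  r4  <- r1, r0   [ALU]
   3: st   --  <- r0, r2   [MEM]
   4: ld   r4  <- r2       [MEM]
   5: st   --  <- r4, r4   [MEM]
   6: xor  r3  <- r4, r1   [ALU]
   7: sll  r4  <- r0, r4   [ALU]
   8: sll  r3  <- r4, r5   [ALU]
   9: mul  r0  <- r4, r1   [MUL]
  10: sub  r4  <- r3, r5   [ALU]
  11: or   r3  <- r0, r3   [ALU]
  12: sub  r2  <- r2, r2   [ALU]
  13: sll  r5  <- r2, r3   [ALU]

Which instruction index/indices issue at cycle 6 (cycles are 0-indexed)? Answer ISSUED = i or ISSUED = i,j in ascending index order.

ISSUED = 10,11

0. st.MEM/xor.ALU @i0,i1  | 2-wide
1. add.ALU/st.MEM @i2,i3  | 2-wide
2. ld.MEM @i4  | no-port MEM/MEM
3. st.MEM/xor.ALU @i5,i6  | 2-wide
4. sll.ALU @i7  | RAW r4
5. sll.ALU/mul.MUL @i8,i9  | 2-wide
6. sub.ALU/or.ALU @i10,i11  | 2-wide
7. sub.ALU @i12  | RAW r2
8. sll.ALU @i13  | tail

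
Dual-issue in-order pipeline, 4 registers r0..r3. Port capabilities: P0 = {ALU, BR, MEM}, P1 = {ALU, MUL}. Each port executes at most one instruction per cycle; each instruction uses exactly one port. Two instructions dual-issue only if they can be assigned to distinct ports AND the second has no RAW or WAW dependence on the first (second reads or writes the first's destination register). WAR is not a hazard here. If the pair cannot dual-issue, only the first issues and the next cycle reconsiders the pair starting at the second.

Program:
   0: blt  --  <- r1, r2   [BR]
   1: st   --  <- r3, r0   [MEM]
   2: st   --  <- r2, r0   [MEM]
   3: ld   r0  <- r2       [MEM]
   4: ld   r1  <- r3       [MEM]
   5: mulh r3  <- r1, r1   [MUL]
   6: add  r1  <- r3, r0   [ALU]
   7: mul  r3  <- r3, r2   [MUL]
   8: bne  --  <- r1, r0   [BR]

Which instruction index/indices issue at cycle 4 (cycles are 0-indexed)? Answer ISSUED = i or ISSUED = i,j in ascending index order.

0. blt @i0  | no-port BR/MEM
1. st @i1  | no-port MEM/MEM
2. st @i2  | no-port MEM/MEM
3. ld @i3  | no-port MEM/MEM
4. ld @i4  | RAW r1
5. mulh @i5  | RAW r3
6. add/mul @i6+i7  | dual
7. bne @i8  | tail

ISSUED = 4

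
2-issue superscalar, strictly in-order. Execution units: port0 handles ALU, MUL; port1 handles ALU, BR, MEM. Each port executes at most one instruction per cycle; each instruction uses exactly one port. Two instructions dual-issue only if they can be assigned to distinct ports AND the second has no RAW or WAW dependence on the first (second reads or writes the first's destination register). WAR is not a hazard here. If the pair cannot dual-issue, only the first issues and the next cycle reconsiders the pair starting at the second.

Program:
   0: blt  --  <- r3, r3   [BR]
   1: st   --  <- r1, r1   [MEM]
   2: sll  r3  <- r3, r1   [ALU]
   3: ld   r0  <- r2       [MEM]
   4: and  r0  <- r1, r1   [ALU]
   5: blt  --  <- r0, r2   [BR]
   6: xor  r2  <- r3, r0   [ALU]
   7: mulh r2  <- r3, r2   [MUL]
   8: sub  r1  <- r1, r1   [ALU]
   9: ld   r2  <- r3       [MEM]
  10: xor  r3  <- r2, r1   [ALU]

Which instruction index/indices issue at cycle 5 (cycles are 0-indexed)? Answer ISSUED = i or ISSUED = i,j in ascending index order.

  cy0 -> i0 (blt.BR) no-port BR/MEM
  cy1 -> i1+i2 (st.MEM;sll.ALU) dual
  cy2 -> i3 (ld.MEM) WAW r0
  cy3 -> i4 (and.ALU) RAW r0
  cy4 -> i5+i6 (blt.BR;xor.ALU) dual
  cy5 -> i7+i8 (mulh.MUL;sub.ALU) dual
  cy6 -> i9 (ld.MEM) RAW r2
  cy7 -> i10 (xor.ALU) tail

ISSUED = 7,8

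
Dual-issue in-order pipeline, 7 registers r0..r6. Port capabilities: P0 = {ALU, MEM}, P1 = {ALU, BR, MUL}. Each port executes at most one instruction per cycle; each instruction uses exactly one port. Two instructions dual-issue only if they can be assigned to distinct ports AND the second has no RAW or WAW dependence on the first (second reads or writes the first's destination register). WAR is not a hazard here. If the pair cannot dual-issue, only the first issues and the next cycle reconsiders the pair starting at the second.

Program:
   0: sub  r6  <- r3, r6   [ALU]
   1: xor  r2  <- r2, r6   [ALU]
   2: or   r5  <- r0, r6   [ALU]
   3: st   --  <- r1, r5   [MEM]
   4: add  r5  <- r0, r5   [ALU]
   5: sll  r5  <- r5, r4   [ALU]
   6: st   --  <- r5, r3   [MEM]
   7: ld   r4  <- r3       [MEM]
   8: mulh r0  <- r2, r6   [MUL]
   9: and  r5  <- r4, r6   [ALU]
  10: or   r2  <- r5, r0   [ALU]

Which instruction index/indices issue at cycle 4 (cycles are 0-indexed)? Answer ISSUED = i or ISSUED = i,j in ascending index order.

ISSUED = 6

t=0 i0:sub ; RAW r6
t=1 i1&i2:xor+or ; pair
t=2 i3&i4:st+add ; pair
t=3 i5:sll ; RAW r5
t=4 i6:st ; no-port MEM/MEM
t=5 i7&i8:ld+mulh ; pair
t=6 i9:and ; RAW r5
t=7 i10:or ; tail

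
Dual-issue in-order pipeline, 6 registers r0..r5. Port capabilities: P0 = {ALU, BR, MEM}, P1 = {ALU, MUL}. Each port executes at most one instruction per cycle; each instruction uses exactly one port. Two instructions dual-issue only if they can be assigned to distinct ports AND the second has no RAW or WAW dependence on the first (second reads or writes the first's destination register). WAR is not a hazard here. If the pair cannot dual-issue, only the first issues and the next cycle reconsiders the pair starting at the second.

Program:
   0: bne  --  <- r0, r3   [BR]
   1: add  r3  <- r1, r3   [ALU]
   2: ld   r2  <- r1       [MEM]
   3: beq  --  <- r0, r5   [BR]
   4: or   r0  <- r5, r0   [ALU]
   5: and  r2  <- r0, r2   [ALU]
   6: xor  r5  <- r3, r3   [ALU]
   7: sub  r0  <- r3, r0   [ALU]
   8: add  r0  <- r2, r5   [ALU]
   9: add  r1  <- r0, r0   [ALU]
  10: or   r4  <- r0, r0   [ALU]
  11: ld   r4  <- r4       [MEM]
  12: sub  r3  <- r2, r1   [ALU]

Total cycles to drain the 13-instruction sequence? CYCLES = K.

CYCLES = 8

t=0 i0/i1:bne.BR/add.ALU ; 2-wide
t=1 i2:ld.MEM ; no-port MEM/BR
t=2 i3/i4:beq.BR/or.ALU ; 2-wide
t=3 i5/i6:and.ALU/xor.ALU ; 2-wide
t=4 i7:sub.ALU ; WAW r0
t=5 i8:add.ALU ; RAW r0
t=6 i9/i10:add.ALU/or.ALU ; 2-wide
t=7 i11/i12:ld.MEM/sub.ALU ; 2-wide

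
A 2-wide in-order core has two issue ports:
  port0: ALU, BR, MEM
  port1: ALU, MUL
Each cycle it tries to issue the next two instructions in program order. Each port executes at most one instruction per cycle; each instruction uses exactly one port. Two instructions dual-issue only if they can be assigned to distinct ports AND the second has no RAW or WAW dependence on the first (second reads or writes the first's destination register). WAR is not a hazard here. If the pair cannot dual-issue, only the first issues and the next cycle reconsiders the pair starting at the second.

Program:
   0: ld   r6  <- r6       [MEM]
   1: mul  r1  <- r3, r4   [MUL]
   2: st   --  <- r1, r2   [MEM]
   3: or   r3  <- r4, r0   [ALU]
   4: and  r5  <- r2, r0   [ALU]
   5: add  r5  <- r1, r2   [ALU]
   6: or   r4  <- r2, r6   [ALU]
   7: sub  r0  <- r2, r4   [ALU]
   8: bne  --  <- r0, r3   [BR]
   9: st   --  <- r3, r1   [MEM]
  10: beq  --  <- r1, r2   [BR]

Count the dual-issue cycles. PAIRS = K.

#0 head=0: ld;mul i0,i1 pair
#1 head=2: st;or i2,i3 pair
#2 head=4: and i4 WAW r5
#3 head=5: add;or i5,i6 pair
#4 head=7: sub i7 RAW r0
#5 head=8: bne i8 no-port BR/MEM
#6 head=9: st i9 no-port MEM/BR
#7 head=10: beq i10 tail

PAIRS = 3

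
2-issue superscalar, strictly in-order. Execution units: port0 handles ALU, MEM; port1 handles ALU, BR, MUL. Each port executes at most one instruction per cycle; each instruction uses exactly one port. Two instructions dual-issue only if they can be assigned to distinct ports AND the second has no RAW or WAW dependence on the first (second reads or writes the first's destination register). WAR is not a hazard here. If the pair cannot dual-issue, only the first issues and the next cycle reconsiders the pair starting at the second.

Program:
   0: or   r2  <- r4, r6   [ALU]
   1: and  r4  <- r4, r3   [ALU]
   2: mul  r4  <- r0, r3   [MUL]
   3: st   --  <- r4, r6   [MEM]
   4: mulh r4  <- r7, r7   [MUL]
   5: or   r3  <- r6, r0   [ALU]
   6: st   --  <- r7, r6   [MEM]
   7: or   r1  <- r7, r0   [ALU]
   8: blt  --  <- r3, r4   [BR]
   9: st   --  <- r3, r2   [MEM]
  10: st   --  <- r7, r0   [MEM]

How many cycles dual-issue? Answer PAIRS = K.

#0 head=0: or and i0/i1 2-wide
#1 head=2: mul i2 RAW r4
#2 head=3: st mulh i3/i4 2-wide
#3 head=5: or st i5/i6 2-wide
#4 head=7: or blt i7/i8 2-wide
#5 head=9: st i9 no-port MEM/MEM
#6 head=10: st i10 tail

PAIRS = 4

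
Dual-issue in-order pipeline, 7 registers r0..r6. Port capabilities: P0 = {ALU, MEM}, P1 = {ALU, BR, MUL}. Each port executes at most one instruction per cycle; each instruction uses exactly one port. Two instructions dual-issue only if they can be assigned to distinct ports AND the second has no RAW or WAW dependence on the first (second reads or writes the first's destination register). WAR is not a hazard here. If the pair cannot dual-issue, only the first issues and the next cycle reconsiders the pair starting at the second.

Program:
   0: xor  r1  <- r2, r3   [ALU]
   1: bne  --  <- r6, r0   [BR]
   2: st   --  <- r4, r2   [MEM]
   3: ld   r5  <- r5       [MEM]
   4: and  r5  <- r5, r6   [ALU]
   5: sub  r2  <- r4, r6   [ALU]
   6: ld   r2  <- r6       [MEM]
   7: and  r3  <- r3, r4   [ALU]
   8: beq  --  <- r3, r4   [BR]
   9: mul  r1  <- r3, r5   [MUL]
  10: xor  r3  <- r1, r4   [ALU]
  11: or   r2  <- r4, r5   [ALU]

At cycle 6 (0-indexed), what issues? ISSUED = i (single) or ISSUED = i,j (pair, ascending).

ISSUED = 9

0. xor.ALU+bne.BR @i0+i1  | 2-wide
1. st.MEM @i2  | no-port MEM/MEM
2. ld.MEM @i3  | RAW+WAW r5
3. and.ALU+sub.ALU @i4+i5  | 2-wide
4. ld.MEM+and.ALU @i6+i7  | 2-wide
5. beq.BR @i8  | no-port BR/MUL
6. mul.MUL @i9  | RAW r1
7. xor.ALU+or.ALU @i10+i11  | 2-wide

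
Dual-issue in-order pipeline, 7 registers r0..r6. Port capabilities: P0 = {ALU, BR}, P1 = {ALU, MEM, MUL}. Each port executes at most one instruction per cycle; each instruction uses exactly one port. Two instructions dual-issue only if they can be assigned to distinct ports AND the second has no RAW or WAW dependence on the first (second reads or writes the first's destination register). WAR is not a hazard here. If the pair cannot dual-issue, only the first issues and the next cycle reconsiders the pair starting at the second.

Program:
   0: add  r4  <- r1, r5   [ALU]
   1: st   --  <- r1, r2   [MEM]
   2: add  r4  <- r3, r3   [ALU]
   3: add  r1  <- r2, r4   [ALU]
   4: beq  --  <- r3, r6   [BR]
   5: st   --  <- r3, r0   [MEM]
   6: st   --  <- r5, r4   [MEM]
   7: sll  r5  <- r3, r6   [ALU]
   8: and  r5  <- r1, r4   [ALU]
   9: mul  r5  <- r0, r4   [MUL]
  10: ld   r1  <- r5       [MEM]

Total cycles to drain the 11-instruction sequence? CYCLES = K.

t=0 i0&i1:add+st ; dual
t=1 i2:add ; RAW r4
t=2 i3&i4:add+beq ; dual
t=3 i5:st ; no-port MEM/MEM
t=4 i6&i7:st+sll ; dual
t=5 i8:and ; WAW r5
t=6 i9:mul ; no-port MUL/MEM
t=7 i10:ld ; tail

CYCLES = 8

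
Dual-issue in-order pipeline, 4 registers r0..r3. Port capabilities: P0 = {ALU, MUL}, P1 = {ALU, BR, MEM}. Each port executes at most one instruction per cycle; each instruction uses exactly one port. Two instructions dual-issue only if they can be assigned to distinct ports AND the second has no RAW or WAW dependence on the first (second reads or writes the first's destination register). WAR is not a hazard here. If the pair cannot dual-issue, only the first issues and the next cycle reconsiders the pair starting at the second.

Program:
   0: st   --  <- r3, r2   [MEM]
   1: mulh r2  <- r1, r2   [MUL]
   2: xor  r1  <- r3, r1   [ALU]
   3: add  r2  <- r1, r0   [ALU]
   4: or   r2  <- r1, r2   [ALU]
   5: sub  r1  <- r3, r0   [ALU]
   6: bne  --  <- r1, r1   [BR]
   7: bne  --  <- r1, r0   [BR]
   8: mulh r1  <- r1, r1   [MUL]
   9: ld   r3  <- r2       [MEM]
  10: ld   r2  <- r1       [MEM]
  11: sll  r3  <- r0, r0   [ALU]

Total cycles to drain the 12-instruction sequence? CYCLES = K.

0. st.MEM;mulh.MUL @i0+i1  | dual
1. xor.ALU @i2  | RAW r1
2. add.ALU @i3  | RAW+WAW r2
3. or.ALU;sub.ALU @i4+i5  | dual
4. bne.BR @i6  | no-port BR/BR
5. bne.BR;mulh.MUL @i7+i8  | dual
6. ld.MEM @i9  | no-port MEM/MEM
7. ld.MEM;sll.ALU @i10+i11  | dual

CYCLES = 8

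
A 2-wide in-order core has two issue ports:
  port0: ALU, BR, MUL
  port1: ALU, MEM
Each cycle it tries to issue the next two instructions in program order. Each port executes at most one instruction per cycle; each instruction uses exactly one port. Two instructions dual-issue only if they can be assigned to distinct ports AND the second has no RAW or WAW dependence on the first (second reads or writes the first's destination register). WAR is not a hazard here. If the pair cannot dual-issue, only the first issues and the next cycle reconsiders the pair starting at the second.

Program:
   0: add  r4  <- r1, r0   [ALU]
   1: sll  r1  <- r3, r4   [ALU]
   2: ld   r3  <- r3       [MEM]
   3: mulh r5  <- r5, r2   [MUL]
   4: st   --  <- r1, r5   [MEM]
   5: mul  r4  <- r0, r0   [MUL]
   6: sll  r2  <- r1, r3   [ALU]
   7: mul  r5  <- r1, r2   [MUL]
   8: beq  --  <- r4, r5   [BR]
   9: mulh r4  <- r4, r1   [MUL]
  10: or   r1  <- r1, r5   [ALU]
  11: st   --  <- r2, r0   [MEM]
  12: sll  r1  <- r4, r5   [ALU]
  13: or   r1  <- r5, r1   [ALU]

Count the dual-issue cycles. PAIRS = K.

c0: i0 add.ALU  RAW r4
c1: i1/i2 sll.ALU ld.MEM  pair
c2: i3 mulh.MUL  RAW r5
c3: i4/i5 st.MEM mul.MUL  pair
c4: i6 sll.ALU  RAW r2
c5: i7 mul.MUL  no-port MUL/BR
c6: i8 beq.BR  no-port BR/MUL
c7: i9/i10 mulh.MUL or.ALU  pair
c8: i11/i12 st.MEM sll.ALU  pair
c9: i13 or.ALU  tail

PAIRS = 4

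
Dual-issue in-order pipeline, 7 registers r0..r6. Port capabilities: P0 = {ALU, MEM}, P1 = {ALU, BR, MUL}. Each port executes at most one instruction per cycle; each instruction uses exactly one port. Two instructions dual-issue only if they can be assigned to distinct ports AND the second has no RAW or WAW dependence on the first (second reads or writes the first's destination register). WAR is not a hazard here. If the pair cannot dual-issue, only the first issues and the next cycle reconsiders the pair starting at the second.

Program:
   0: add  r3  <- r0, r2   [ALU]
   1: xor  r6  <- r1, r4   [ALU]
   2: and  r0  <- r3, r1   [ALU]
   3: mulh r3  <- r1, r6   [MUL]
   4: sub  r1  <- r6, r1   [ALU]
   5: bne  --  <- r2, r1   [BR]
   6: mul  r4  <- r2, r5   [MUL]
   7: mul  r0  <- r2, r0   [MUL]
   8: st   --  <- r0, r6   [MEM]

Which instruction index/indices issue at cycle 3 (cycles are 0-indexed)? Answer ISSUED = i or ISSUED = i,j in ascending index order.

#0 head=0: add;xor i0,i1 pair
#1 head=2: and;mulh i2,i3 pair
#2 head=4: sub i4 RAW r1
#3 head=5: bne i5 no-port BR/MUL
#4 head=6: mul i6 no-port MUL/MUL
#5 head=7: mul i7 RAW r0
#6 head=8: st i8 tail

ISSUED = 5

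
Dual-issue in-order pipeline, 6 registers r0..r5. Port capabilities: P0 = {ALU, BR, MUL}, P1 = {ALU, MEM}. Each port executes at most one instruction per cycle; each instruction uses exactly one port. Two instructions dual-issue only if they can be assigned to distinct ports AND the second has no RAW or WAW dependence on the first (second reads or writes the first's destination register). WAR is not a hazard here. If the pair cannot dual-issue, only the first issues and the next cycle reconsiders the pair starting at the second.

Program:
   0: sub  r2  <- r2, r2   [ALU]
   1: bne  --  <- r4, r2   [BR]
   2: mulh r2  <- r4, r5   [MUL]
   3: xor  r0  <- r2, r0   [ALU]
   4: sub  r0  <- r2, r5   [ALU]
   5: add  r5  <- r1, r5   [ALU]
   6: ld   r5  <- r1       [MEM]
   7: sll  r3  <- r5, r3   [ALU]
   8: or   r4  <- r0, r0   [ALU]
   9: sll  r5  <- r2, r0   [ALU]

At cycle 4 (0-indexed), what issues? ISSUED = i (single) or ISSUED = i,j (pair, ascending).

ISSUED = 4,5

[0] i0  sub.ALU  -- RAW r2
[1] i1  bne.BR  -- no-port BR/MUL
[2] i2  mulh.MUL  -- RAW r2
[3] i3  xor.ALU  -- WAW r0
[4] i4+i5  sub.ALU;add.ALU  -- pair
[5] i6  ld.MEM  -- RAW r5
[6] i7+i8  sll.ALU;or.ALU  -- pair
[7] i9  sll.ALU  -- tail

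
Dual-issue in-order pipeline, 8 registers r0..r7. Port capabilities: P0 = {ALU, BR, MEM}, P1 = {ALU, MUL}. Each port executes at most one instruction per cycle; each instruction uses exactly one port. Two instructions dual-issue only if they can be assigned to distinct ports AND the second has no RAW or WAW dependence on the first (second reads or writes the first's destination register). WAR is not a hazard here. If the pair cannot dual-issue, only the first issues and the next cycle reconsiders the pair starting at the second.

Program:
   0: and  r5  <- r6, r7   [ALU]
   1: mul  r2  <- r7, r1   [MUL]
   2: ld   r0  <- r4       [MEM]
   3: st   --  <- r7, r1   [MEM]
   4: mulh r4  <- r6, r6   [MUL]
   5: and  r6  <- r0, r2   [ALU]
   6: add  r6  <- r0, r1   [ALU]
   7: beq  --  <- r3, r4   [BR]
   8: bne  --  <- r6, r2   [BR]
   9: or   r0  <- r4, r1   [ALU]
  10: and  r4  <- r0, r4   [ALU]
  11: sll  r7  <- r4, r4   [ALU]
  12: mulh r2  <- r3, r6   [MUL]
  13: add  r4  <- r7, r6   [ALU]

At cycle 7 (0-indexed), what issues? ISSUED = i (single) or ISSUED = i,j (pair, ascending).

t=0 i0,i1:and.ALU;mul.MUL ; dual
t=1 i2:ld.MEM ; no-port MEM/MEM
t=2 i3,i4:st.MEM;mulh.MUL ; dual
t=3 i5:and.ALU ; WAW r6
t=4 i6,i7:add.ALU;beq.BR ; dual
t=5 i8,i9:bne.BR;or.ALU ; dual
t=6 i10:and.ALU ; RAW r4
t=7 i11,i12:sll.ALU;mulh.MUL ; dual
t=8 i13:add.ALU ; tail

ISSUED = 11,12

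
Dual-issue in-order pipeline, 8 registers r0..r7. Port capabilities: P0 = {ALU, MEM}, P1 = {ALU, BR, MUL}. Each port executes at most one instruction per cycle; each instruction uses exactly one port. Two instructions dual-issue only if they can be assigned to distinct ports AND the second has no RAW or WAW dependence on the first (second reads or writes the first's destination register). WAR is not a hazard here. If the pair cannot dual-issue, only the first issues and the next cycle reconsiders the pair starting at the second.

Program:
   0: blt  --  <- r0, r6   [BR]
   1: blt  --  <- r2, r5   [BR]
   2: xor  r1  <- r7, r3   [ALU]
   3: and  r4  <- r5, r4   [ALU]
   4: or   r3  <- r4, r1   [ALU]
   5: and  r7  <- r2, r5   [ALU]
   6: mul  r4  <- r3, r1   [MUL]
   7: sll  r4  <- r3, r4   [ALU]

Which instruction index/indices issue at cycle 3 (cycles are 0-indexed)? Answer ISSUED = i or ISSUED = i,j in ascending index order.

ISSUED = 4,5

[0] i0  blt.BR  -- no-port BR/BR
[1] i1+i2  blt.BR+xor.ALU  -- dual
[2] i3  and.ALU  -- RAW r4
[3] i4+i5  or.ALU+and.ALU  -- dual
[4] i6  mul.MUL  -- RAW+WAW r4
[5] i7  sll.ALU  -- tail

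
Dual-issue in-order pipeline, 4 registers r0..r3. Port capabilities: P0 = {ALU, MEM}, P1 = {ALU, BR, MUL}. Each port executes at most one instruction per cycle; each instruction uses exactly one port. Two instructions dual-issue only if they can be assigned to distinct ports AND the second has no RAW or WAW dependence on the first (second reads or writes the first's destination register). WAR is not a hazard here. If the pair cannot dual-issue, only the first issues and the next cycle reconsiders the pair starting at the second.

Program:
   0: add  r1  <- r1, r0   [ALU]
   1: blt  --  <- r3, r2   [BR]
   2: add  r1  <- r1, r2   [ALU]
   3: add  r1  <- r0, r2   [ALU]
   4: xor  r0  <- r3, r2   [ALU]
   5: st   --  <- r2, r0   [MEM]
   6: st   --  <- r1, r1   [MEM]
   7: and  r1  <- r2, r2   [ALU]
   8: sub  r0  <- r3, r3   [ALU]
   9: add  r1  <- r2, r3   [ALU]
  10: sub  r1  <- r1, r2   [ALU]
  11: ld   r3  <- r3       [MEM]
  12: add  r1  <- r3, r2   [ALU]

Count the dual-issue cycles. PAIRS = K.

PAIRS = 5

t=0 i0&i1:add/blt ; dual
t=1 i2:add ; WAW r1
t=2 i3&i4:add/xor ; dual
t=3 i5:st ; no-port MEM/MEM
t=4 i6&i7:st/and ; dual
t=5 i8&i9:sub/add ; dual
t=6 i10&i11:sub/ld ; dual
t=7 i12:add ; tail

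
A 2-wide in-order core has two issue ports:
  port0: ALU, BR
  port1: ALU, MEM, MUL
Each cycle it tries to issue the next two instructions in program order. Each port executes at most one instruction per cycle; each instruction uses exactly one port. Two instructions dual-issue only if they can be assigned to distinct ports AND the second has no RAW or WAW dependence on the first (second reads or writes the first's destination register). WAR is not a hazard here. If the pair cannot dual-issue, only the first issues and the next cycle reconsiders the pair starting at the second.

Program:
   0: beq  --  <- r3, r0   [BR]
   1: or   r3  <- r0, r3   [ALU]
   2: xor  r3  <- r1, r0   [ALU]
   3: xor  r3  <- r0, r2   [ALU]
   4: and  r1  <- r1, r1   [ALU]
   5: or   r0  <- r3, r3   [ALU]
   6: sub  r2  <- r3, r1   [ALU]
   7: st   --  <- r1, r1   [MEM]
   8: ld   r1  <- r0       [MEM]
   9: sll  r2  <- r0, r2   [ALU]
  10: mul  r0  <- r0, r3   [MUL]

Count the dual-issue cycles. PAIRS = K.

c0: i0/i1 beq+or  2-wide
c1: i2 xor  WAW r3
c2: i3/i4 xor+and  2-wide
c3: i5/i6 or+sub  2-wide
c4: i7 st  no-port MEM/MEM
c5: i8/i9 ld+sll  2-wide
c6: i10 mul  tail

PAIRS = 4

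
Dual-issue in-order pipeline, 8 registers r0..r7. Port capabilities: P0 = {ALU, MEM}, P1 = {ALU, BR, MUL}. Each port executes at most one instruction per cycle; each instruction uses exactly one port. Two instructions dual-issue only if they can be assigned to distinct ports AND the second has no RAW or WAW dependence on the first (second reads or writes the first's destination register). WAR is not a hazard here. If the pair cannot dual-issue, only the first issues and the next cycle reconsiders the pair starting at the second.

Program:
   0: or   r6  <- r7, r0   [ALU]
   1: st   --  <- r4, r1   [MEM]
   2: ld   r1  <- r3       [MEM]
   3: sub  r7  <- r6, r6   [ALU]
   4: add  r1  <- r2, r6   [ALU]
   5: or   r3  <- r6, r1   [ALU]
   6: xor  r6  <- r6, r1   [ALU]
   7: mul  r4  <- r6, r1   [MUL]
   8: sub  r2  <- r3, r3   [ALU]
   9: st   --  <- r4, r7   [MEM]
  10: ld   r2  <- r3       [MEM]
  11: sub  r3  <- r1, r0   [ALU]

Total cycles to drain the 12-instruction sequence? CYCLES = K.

CYCLES = 7

t=0 i0&i1:or/st ; 2-wide
t=1 i2&i3:ld/sub ; 2-wide
t=2 i4:add ; RAW r1
t=3 i5&i6:or/xor ; 2-wide
t=4 i7&i8:mul/sub ; 2-wide
t=5 i9:st ; no-port MEM/MEM
t=6 i10&i11:ld/sub ; 2-wide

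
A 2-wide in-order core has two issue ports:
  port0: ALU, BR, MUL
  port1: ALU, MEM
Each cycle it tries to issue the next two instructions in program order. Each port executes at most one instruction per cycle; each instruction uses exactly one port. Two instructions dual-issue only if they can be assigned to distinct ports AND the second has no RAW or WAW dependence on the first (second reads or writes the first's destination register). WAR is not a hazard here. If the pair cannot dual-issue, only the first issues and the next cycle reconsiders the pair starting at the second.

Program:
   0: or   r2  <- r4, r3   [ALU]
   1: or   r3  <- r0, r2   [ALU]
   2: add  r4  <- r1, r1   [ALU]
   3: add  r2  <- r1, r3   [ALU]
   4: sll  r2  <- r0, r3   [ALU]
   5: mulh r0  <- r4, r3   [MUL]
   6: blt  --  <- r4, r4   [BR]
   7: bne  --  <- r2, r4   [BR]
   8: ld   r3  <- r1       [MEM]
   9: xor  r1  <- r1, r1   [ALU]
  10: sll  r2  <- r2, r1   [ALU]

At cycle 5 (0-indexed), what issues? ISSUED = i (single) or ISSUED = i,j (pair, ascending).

ISSUED = 7,8

  cy0 -> i0 (or) RAW r2
  cy1 -> i1,i2 (or/add) 2-wide
  cy2 -> i3 (add) WAW r2
  cy3 -> i4,i5 (sll/mulh) 2-wide
  cy4 -> i6 (blt) no-port BR/BR
  cy5 -> i7,i8 (bne/ld) 2-wide
  cy6 -> i9 (xor) RAW r1
  cy7 -> i10 (sll) tail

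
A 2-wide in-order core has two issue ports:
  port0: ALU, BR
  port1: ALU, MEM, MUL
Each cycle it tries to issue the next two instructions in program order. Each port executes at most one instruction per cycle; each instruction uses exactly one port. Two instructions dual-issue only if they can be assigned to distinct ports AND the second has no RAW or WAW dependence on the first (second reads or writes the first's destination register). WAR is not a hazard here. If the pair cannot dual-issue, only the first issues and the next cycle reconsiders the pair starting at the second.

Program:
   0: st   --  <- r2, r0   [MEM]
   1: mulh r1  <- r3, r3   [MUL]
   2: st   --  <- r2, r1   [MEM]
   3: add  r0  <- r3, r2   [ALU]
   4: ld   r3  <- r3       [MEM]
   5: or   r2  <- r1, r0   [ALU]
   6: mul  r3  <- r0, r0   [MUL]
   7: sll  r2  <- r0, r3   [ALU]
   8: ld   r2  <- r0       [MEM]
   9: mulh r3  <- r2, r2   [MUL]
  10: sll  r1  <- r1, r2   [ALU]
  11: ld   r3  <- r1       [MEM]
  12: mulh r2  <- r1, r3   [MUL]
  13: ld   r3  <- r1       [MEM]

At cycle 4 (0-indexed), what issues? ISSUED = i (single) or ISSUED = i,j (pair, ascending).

[0] i0  st  -- no-port MEM/MUL
[1] i1  mulh  -- no-port MUL/MEM
[2] i2+i3  st add  -- pair
[3] i4+i5  ld or  -- pair
[4] i6  mul  -- RAW r3
[5] i7  sll  -- WAW r2
[6] i8  ld  -- no-port MEM/MUL
[7] i9+i10  mulh sll  -- pair
[8] i11  ld  -- no-port MEM/MUL
[9] i12  mulh  -- no-port MUL/MEM
[10] i13  ld  -- tail

ISSUED = 6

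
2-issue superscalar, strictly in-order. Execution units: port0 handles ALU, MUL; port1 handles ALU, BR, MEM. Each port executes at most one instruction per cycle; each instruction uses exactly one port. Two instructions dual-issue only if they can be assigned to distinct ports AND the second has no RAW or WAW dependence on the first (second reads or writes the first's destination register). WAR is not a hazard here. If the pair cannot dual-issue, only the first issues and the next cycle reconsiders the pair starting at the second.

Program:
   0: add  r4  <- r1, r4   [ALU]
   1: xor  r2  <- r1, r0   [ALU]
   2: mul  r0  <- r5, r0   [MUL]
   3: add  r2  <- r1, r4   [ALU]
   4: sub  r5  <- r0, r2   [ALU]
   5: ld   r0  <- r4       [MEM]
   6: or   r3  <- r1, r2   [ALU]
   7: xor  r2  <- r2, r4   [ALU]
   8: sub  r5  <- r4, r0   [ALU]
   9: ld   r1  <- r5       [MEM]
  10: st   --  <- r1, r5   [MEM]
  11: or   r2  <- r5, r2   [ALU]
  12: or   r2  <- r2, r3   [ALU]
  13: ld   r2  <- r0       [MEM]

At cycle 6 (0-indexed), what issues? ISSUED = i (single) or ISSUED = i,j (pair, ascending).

#0 head=0: add.ALU+xor.ALU i0,i1 pair
#1 head=2: mul.MUL+add.ALU i2,i3 pair
#2 head=4: sub.ALU+ld.MEM i4,i5 pair
#3 head=6: or.ALU+xor.ALU i6,i7 pair
#4 head=8: sub.ALU i8 RAW r5
#5 head=9: ld.MEM i9 no-port MEM/MEM
#6 head=10: st.MEM+or.ALU i10,i11 pair
#7 head=12: or.ALU i12 WAW r2
#8 head=13: ld.MEM i13 tail

ISSUED = 10,11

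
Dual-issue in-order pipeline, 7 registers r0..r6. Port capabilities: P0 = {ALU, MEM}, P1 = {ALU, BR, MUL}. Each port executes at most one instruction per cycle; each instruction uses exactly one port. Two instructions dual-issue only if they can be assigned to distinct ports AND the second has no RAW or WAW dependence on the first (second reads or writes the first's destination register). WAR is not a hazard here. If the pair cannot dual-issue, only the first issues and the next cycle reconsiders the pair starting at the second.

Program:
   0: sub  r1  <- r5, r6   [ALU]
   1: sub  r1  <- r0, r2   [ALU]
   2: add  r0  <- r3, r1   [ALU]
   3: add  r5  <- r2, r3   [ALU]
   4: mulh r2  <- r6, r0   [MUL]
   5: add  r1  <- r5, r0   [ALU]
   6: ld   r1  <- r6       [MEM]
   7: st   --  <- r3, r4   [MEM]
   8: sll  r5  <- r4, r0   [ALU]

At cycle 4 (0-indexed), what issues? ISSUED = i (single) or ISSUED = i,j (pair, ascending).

ISSUED = 6

#0 head=0: sub i0 WAW r1
#1 head=1: sub i1 RAW r1
#2 head=2: add+add i2,i3 pair
#3 head=4: mulh+add i4,i5 pair
#4 head=6: ld i6 no-port MEM/MEM
#5 head=7: st+sll i7,i8 pair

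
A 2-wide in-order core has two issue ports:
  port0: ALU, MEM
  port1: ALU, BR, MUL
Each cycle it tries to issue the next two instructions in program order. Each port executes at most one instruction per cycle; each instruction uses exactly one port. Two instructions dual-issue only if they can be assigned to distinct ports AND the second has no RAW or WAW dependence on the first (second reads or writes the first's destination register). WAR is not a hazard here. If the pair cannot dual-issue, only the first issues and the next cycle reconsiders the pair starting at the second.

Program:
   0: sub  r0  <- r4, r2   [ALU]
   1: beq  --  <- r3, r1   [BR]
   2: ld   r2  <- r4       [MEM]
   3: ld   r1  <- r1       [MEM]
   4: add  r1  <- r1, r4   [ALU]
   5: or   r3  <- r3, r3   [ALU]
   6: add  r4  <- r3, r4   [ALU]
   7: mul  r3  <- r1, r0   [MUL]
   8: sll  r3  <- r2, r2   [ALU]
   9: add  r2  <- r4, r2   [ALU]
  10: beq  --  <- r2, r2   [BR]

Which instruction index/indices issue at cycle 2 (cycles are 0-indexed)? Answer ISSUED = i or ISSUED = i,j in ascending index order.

ISSUED = 3

c0: i0+i1 sub;beq  2-wide
c1: i2 ld  no-port MEM/MEM
c2: i3 ld  RAW+WAW r1
c3: i4+i5 add;or  2-wide
c4: i6+i7 add;mul  2-wide
c5: i8+i9 sll;add  2-wide
c6: i10 beq  tail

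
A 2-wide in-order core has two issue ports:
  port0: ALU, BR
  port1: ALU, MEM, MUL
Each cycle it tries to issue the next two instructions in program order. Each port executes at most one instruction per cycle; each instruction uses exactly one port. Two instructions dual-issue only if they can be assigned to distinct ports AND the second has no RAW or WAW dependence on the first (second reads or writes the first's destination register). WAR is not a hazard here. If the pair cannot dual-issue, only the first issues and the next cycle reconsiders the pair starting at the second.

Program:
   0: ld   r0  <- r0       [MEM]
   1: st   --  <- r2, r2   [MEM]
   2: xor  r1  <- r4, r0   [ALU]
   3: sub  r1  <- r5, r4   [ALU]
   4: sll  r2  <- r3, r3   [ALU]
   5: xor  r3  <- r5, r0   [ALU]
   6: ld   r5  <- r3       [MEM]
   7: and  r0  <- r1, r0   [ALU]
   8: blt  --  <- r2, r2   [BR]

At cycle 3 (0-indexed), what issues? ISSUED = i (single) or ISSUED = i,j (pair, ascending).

0. ld @i0  | no-port MEM/MEM
1. st;xor @i1+i2  | pair
2. sub;sll @i3+i4  | pair
3. xor @i5  | RAW r3
4. ld;and @i6+i7  | pair
5. blt @i8  | tail

ISSUED = 5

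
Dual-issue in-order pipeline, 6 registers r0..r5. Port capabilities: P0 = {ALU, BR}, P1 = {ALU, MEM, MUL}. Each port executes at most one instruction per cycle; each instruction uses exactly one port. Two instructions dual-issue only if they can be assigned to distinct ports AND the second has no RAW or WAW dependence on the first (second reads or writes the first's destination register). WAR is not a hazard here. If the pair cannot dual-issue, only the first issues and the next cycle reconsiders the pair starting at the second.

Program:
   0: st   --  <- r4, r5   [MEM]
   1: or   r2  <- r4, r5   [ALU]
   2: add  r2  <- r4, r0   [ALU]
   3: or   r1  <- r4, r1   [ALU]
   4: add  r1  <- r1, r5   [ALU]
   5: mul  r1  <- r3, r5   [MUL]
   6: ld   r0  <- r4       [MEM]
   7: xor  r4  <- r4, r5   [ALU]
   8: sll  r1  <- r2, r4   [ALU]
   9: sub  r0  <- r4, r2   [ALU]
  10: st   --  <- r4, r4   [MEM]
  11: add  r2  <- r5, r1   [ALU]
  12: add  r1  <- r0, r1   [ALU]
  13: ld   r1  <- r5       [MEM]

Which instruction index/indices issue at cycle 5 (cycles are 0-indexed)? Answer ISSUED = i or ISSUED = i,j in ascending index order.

ISSUED = 8,9

0. st+or @i0+i1  | pair
1. add+or @i2+i3  | pair
2. add @i4  | WAW r1
3. mul @i5  | no-port MUL/MEM
4. ld+xor @i6+i7  | pair
5. sll+sub @i8+i9  | pair
6. st+add @i10+i11  | pair
7. add @i12  | WAW r1
8. ld @i13  | tail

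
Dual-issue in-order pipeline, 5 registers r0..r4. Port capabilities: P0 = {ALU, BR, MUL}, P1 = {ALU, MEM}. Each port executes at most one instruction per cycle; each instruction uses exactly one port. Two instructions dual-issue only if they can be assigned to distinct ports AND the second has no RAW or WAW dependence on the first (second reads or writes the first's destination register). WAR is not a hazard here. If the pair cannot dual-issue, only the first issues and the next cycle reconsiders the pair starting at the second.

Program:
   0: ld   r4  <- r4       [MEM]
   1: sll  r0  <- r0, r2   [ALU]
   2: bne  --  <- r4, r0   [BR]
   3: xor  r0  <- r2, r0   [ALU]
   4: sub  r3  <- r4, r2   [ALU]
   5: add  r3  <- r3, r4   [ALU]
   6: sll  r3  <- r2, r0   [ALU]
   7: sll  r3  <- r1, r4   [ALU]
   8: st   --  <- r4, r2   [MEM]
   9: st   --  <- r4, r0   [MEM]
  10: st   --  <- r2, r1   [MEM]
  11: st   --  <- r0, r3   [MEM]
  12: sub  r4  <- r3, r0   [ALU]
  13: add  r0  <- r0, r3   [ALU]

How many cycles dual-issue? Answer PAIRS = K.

c0: i0+i1 ld.MEM/sll.ALU  dual
c1: i2+i3 bne.BR/xor.ALU  dual
c2: i4 sub.ALU  RAW+WAW r3
c3: i5 add.ALU  WAW r3
c4: i6 sll.ALU  WAW r3
c5: i7+i8 sll.ALU/st.MEM  dual
c6: i9 st.MEM  no-port MEM/MEM
c7: i10 st.MEM  no-port MEM/MEM
c8: i11+i12 st.MEM/sub.ALU  dual
c9: i13 add.ALU  tail

PAIRS = 4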